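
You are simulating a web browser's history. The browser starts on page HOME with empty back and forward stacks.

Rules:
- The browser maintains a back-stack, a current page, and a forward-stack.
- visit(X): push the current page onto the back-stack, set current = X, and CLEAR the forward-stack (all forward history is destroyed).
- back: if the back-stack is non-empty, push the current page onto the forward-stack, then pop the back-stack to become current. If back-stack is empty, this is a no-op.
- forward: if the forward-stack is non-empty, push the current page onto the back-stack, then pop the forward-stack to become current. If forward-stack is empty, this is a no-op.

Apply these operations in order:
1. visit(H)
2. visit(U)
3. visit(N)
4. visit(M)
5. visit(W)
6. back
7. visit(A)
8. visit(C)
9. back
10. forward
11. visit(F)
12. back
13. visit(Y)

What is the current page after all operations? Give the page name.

Answer: Y

Derivation:
After 1 (visit(H)): cur=H back=1 fwd=0
After 2 (visit(U)): cur=U back=2 fwd=0
After 3 (visit(N)): cur=N back=3 fwd=0
After 4 (visit(M)): cur=M back=4 fwd=0
After 5 (visit(W)): cur=W back=5 fwd=0
After 6 (back): cur=M back=4 fwd=1
After 7 (visit(A)): cur=A back=5 fwd=0
After 8 (visit(C)): cur=C back=6 fwd=0
After 9 (back): cur=A back=5 fwd=1
After 10 (forward): cur=C back=6 fwd=0
After 11 (visit(F)): cur=F back=7 fwd=0
After 12 (back): cur=C back=6 fwd=1
After 13 (visit(Y)): cur=Y back=7 fwd=0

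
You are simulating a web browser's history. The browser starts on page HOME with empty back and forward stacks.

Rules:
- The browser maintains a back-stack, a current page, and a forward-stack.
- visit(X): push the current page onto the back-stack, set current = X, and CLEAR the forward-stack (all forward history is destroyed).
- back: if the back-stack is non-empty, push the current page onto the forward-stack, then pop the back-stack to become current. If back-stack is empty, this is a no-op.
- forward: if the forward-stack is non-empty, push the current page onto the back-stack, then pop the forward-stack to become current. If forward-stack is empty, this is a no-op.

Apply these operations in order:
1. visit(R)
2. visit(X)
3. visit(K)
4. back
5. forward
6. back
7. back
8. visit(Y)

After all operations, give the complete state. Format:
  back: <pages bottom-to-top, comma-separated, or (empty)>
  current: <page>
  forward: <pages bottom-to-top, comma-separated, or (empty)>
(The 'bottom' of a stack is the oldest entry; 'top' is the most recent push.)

Answer: back: HOME,R
current: Y
forward: (empty)

Derivation:
After 1 (visit(R)): cur=R back=1 fwd=0
After 2 (visit(X)): cur=X back=2 fwd=0
After 3 (visit(K)): cur=K back=3 fwd=0
After 4 (back): cur=X back=2 fwd=1
After 5 (forward): cur=K back=3 fwd=0
After 6 (back): cur=X back=2 fwd=1
After 7 (back): cur=R back=1 fwd=2
After 8 (visit(Y)): cur=Y back=2 fwd=0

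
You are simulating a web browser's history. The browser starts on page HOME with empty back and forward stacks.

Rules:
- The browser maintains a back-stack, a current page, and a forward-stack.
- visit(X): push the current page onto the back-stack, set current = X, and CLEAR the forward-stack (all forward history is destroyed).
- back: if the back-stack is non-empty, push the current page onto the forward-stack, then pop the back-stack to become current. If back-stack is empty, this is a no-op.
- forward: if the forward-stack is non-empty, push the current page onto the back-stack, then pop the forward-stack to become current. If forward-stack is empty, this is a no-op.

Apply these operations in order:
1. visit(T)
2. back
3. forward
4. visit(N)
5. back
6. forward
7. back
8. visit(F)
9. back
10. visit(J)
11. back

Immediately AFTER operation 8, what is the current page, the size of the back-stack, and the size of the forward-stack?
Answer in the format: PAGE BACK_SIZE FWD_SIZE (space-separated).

After 1 (visit(T)): cur=T back=1 fwd=0
After 2 (back): cur=HOME back=0 fwd=1
After 3 (forward): cur=T back=1 fwd=0
After 4 (visit(N)): cur=N back=2 fwd=0
After 5 (back): cur=T back=1 fwd=1
After 6 (forward): cur=N back=2 fwd=0
After 7 (back): cur=T back=1 fwd=1
After 8 (visit(F)): cur=F back=2 fwd=0

F 2 0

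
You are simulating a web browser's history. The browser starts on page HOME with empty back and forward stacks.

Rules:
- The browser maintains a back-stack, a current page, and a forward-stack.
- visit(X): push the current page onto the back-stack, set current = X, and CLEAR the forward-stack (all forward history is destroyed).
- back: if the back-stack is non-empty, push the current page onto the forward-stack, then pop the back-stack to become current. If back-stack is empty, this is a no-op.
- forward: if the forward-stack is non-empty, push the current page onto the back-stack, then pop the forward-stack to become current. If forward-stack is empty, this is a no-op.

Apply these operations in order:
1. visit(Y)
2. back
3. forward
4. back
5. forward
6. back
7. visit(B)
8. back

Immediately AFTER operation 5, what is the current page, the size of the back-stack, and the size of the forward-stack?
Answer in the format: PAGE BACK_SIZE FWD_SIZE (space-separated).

After 1 (visit(Y)): cur=Y back=1 fwd=0
After 2 (back): cur=HOME back=0 fwd=1
After 3 (forward): cur=Y back=1 fwd=0
After 4 (back): cur=HOME back=0 fwd=1
After 5 (forward): cur=Y back=1 fwd=0

Y 1 0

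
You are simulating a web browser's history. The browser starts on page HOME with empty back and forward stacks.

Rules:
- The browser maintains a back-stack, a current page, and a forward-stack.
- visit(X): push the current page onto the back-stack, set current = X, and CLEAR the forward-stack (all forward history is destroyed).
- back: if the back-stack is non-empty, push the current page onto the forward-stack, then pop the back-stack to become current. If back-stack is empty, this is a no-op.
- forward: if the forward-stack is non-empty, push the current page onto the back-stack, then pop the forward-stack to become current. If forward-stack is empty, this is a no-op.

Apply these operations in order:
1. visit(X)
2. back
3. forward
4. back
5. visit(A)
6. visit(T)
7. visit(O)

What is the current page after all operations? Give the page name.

After 1 (visit(X)): cur=X back=1 fwd=0
After 2 (back): cur=HOME back=0 fwd=1
After 3 (forward): cur=X back=1 fwd=0
After 4 (back): cur=HOME back=0 fwd=1
After 5 (visit(A)): cur=A back=1 fwd=0
After 6 (visit(T)): cur=T back=2 fwd=0
After 7 (visit(O)): cur=O back=3 fwd=0

Answer: O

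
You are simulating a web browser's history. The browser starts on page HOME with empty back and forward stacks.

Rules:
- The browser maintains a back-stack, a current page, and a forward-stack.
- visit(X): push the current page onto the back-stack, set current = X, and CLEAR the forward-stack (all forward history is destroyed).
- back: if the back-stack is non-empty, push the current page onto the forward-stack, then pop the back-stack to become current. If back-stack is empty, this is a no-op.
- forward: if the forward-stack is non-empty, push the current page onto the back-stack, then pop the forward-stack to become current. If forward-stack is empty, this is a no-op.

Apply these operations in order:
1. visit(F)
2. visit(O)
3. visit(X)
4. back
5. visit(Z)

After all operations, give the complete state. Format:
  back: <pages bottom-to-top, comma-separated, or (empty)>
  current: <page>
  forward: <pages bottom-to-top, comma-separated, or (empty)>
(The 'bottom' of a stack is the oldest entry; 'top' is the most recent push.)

After 1 (visit(F)): cur=F back=1 fwd=0
After 2 (visit(O)): cur=O back=2 fwd=0
After 3 (visit(X)): cur=X back=3 fwd=0
After 4 (back): cur=O back=2 fwd=1
After 5 (visit(Z)): cur=Z back=3 fwd=0

Answer: back: HOME,F,O
current: Z
forward: (empty)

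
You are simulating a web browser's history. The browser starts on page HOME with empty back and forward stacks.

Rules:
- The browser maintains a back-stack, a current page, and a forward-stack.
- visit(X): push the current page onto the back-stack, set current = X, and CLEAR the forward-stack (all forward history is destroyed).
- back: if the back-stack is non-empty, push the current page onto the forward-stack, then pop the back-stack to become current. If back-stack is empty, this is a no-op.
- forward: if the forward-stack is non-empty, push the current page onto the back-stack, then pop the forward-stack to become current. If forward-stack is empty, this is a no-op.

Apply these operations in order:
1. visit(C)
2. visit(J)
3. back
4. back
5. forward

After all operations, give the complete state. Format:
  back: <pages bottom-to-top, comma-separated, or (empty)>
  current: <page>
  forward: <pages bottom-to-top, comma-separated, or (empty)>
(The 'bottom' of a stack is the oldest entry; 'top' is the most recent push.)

Answer: back: HOME
current: C
forward: J

Derivation:
After 1 (visit(C)): cur=C back=1 fwd=0
After 2 (visit(J)): cur=J back=2 fwd=0
After 3 (back): cur=C back=1 fwd=1
After 4 (back): cur=HOME back=0 fwd=2
After 5 (forward): cur=C back=1 fwd=1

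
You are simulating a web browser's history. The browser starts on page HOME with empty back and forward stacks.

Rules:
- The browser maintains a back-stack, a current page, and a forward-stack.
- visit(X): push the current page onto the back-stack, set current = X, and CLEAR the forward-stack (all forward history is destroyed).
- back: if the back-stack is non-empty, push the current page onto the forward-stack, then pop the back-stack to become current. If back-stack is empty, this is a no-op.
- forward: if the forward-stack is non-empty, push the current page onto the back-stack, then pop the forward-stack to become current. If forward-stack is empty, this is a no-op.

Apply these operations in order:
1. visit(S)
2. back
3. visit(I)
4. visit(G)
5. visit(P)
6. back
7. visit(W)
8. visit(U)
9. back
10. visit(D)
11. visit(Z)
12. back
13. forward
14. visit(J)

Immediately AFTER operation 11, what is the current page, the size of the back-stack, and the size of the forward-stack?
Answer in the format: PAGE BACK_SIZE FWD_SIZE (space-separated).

After 1 (visit(S)): cur=S back=1 fwd=0
After 2 (back): cur=HOME back=0 fwd=1
After 3 (visit(I)): cur=I back=1 fwd=0
After 4 (visit(G)): cur=G back=2 fwd=0
After 5 (visit(P)): cur=P back=3 fwd=0
After 6 (back): cur=G back=2 fwd=1
After 7 (visit(W)): cur=W back=3 fwd=0
After 8 (visit(U)): cur=U back=4 fwd=0
After 9 (back): cur=W back=3 fwd=1
After 10 (visit(D)): cur=D back=4 fwd=0
After 11 (visit(Z)): cur=Z back=5 fwd=0

Z 5 0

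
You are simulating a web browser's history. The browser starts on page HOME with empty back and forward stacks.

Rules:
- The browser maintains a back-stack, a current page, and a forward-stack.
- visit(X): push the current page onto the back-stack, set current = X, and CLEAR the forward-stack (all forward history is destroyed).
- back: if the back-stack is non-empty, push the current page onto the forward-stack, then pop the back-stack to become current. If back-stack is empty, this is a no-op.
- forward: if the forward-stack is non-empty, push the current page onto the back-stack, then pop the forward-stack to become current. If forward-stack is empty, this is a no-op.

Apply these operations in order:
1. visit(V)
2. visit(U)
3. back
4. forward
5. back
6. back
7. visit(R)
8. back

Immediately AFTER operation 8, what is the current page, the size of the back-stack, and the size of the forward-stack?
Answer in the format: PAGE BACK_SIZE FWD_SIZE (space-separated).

After 1 (visit(V)): cur=V back=1 fwd=0
After 2 (visit(U)): cur=U back=2 fwd=0
After 3 (back): cur=V back=1 fwd=1
After 4 (forward): cur=U back=2 fwd=0
After 5 (back): cur=V back=1 fwd=1
After 6 (back): cur=HOME back=0 fwd=2
After 7 (visit(R)): cur=R back=1 fwd=0
After 8 (back): cur=HOME back=0 fwd=1

HOME 0 1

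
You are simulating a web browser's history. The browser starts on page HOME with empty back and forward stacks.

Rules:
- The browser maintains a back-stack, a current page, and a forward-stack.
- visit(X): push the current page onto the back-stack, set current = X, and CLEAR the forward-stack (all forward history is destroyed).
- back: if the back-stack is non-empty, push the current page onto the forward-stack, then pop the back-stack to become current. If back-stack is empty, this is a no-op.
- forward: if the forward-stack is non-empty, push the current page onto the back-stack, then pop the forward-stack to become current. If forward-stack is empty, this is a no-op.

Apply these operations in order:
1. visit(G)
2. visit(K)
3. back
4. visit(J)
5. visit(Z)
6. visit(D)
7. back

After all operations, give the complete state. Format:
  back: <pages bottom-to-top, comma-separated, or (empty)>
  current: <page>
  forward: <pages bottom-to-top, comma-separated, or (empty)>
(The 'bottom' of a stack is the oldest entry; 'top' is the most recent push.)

Answer: back: HOME,G,J
current: Z
forward: D

Derivation:
After 1 (visit(G)): cur=G back=1 fwd=0
After 2 (visit(K)): cur=K back=2 fwd=0
After 3 (back): cur=G back=1 fwd=1
After 4 (visit(J)): cur=J back=2 fwd=0
After 5 (visit(Z)): cur=Z back=3 fwd=0
After 6 (visit(D)): cur=D back=4 fwd=0
After 7 (back): cur=Z back=3 fwd=1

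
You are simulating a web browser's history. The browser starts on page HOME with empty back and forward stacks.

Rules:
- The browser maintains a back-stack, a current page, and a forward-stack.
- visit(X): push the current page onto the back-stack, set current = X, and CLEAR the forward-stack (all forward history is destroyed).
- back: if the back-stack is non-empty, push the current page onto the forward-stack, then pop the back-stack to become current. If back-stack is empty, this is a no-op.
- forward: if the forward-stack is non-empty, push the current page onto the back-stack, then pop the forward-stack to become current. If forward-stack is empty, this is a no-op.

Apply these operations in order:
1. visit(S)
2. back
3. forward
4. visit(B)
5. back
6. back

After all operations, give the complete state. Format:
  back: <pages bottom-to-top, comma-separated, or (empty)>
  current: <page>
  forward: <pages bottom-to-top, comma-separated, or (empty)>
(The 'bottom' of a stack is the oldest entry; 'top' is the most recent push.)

Answer: back: (empty)
current: HOME
forward: B,S

Derivation:
After 1 (visit(S)): cur=S back=1 fwd=0
After 2 (back): cur=HOME back=0 fwd=1
After 3 (forward): cur=S back=1 fwd=0
After 4 (visit(B)): cur=B back=2 fwd=0
After 5 (back): cur=S back=1 fwd=1
After 6 (back): cur=HOME back=0 fwd=2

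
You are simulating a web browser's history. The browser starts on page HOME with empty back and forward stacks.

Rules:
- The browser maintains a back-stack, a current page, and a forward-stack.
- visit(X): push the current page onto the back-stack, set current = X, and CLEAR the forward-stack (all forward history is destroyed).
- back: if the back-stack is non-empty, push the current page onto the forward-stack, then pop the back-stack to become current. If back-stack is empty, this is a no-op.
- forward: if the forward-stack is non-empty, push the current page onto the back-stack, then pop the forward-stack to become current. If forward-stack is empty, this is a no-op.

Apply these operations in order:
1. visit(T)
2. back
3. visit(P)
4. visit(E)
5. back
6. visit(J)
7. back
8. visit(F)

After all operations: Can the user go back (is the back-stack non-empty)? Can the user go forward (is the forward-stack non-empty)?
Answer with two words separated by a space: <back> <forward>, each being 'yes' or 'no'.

After 1 (visit(T)): cur=T back=1 fwd=0
After 2 (back): cur=HOME back=0 fwd=1
After 3 (visit(P)): cur=P back=1 fwd=0
After 4 (visit(E)): cur=E back=2 fwd=0
After 5 (back): cur=P back=1 fwd=1
After 6 (visit(J)): cur=J back=2 fwd=0
After 7 (back): cur=P back=1 fwd=1
After 8 (visit(F)): cur=F back=2 fwd=0

Answer: yes no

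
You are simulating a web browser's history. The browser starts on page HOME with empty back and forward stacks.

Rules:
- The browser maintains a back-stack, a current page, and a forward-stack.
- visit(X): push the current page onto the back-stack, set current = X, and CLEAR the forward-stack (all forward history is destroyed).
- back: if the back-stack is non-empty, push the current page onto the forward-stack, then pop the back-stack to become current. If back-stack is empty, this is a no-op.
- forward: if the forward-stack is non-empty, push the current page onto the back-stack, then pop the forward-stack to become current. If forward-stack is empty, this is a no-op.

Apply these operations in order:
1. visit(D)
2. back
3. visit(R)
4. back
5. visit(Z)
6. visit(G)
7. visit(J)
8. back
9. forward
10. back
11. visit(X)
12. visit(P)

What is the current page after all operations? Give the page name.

Answer: P

Derivation:
After 1 (visit(D)): cur=D back=1 fwd=0
After 2 (back): cur=HOME back=0 fwd=1
After 3 (visit(R)): cur=R back=1 fwd=0
After 4 (back): cur=HOME back=0 fwd=1
After 5 (visit(Z)): cur=Z back=1 fwd=0
After 6 (visit(G)): cur=G back=2 fwd=0
After 7 (visit(J)): cur=J back=3 fwd=0
After 8 (back): cur=G back=2 fwd=1
After 9 (forward): cur=J back=3 fwd=0
After 10 (back): cur=G back=2 fwd=1
After 11 (visit(X)): cur=X back=3 fwd=0
After 12 (visit(P)): cur=P back=4 fwd=0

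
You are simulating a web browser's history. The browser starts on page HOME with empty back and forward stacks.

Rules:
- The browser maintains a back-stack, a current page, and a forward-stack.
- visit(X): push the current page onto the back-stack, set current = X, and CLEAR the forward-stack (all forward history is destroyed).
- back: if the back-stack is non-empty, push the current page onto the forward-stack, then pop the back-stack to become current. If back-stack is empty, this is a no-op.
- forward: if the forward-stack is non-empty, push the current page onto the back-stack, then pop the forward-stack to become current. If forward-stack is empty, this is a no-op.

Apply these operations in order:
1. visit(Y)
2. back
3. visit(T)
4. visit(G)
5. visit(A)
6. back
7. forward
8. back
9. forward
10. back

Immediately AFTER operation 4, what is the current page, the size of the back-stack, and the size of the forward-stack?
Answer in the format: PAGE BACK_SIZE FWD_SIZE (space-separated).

After 1 (visit(Y)): cur=Y back=1 fwd=0
After 2 (back): cur=HOME back=0 fwd=1
After 3 (visit(T)): cur=T back=1 fwd=0
After 4 (visit(G)): cur=G back=2 fwd=0

G 2 0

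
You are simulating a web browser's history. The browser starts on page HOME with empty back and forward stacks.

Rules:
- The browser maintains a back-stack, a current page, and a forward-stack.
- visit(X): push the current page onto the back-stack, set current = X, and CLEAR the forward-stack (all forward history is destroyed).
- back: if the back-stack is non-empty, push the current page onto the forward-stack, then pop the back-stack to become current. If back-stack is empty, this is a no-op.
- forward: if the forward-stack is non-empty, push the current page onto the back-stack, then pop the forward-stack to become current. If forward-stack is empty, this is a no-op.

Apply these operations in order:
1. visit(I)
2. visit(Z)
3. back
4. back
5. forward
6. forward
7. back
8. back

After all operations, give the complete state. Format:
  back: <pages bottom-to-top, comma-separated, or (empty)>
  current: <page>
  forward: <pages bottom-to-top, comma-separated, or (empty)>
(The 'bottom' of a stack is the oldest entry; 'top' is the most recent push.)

Answer: back: (empty)
current: HOME
forward: Z,I

Derivation:
After 1 (visit(I)): cur=I back=1 fwd=0
After 2 (visit(Z)): cur=Z back=2 fwd=0
After 3 (back): cur=I back=1 fwd=1
After 4 (back): cur=HOME back=0 fwd=2
After 5 (forward): cur=I back=1 fwd=1
After 6 (forward): cur=Z back=2 fwd=0
After 7 (back): cur=I back=1 fwd=1
After 8 (back): cur=HOME back=0 fwd=2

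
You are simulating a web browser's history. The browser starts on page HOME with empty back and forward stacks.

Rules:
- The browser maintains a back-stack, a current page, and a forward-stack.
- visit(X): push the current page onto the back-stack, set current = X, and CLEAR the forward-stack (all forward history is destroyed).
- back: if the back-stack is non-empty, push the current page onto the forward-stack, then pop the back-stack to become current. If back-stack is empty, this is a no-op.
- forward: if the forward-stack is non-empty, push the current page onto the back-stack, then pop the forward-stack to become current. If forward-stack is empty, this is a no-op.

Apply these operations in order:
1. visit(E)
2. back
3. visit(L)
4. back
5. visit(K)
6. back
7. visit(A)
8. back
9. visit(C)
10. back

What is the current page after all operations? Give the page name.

After 1 (visit(E)): cur=E back=1 fwd=0
After 2 (back): cur=HOME back=0 fwd=1
After 3 (visit(L)): cur=L back=1 fwd=0
After 4 (back): cur=HOME back=0 fwd=1
After 5 (visit(K)): cur=K back=1 fwd=0
After 6 (back): cur=HOME back=0 fwd=1
After 7 (visit(A)): cur=A back=1 fwd=0
After 8 (back): cur=HOME back=0 fwd=1
After 9 (visit(C)): cur=C back=1 fwd=0
After 10 (back): cur=HOME back=0 fwd=1

Answer: HOME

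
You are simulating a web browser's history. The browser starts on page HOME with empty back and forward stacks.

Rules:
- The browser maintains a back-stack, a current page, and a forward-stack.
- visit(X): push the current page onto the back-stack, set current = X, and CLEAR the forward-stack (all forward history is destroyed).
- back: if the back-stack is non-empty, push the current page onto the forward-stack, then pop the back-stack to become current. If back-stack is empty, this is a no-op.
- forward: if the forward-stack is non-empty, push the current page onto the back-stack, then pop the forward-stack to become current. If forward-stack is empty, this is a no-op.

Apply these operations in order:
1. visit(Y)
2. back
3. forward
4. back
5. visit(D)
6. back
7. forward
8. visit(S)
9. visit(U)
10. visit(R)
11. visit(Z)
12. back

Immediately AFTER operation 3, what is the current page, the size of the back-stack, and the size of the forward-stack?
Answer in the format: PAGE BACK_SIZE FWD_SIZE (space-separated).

After 1 (visit(Y)): cur=Y back=1 fwd=0
After 2 (back): cur=HOME back=0 fwd=1
After 3 (forward): cur=Y back=1 fwd=0

Y 1 0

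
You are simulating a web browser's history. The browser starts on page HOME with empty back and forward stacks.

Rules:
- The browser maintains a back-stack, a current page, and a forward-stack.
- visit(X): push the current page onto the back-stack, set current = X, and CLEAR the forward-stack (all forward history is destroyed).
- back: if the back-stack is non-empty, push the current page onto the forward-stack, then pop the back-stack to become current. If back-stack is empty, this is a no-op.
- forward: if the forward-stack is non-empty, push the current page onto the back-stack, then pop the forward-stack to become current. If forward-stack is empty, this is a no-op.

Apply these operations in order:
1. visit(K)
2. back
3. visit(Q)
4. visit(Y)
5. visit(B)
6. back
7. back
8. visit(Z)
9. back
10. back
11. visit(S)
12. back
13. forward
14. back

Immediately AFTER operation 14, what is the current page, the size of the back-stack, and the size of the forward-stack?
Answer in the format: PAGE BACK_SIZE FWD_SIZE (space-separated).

After 1 (visit(K)): cur=K back=1 fwd=0
After 2 (back): cur=HOME back=0 fwd=1
After 3 (visit(Q)): cur=Q back=1 fwd=0
After 4 (visit(Y)): cur=Y back=2 fwd=0
After 5 (visit(B)): cur=B back=3 fwd=0
After 6 (back): cur=Y back=2 fwd=1
After 7 (back): cur=Q back=1 fwd=2
After 8 (visit(Z)): cur=Z back=2 fwd=0
After 9 (back): cur=Q back=1 fwd=1
After 10 (back): cur=HOME back=0 fwd=2
After 11 (visit(S)): cur=S back=1 fwd=0
After 12 (back): cur=HOME back=0 fwd=1
After 13 (forward): cur=S back=1 fwd=0
After 14 (back): cur=HOME back=0 fwd=1

HOME 0 1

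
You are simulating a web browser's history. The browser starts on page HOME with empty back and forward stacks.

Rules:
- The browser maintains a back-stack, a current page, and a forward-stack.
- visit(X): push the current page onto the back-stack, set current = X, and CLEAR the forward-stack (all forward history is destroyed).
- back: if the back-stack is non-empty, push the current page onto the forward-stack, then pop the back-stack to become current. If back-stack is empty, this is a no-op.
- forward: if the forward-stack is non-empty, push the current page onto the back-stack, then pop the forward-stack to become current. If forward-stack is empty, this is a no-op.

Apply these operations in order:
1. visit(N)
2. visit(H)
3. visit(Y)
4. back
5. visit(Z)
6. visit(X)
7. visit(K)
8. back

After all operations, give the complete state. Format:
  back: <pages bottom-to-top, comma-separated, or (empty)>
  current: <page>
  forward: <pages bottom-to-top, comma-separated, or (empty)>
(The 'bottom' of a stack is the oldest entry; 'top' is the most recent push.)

After 1 (visit(N)): cur=N back=1 fwd=0
After 2 (visit(H)): cur=H back=2 fwd=0
After 3 (visit(Y)): cur=Y back=3 fwd=0
After 4 (back): cur=H back=2 fwd=1
After 5 (visit(Z)): cur=Z back=3 fwd=0
After 6 (visit(X)): cur=X back=4 fwd=0
After 7 (visit(K)): cur=K back=5 fwd=0
After 8 (back): cur=X back=4 fwd=1

Answer: back: HOME,N,H,Z
current: X
forward: K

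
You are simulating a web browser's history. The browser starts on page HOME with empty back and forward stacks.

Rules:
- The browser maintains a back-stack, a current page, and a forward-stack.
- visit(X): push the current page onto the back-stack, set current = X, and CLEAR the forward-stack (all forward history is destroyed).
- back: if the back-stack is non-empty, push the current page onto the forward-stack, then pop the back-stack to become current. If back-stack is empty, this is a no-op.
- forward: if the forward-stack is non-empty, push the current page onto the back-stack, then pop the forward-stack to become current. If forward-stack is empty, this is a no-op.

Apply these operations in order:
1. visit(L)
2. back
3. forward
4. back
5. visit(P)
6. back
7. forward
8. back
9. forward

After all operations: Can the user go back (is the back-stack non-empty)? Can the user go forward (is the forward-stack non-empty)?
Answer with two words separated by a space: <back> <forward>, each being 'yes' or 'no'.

Answer: yes no

Derivation:
After 1 (visit(L)): cur=L back=1 fwd=0
After 2 (back): cur=HOME back=0 fwd=1
After 3 (forward): cur=L back=1 fwd=0
After 4 (back): cur=HOME back=0 fwd=1
After 5 (visit(P)): cur=P back=1 fwd=0
After 6 (back): cur=HOME back=0 fwd=1
After 7 (forward): cur=P back=1 fwd=0
After 8 (back): cur=HOME back=0 fwd=1
After 9 (forward): cur=P back=1 fwd=0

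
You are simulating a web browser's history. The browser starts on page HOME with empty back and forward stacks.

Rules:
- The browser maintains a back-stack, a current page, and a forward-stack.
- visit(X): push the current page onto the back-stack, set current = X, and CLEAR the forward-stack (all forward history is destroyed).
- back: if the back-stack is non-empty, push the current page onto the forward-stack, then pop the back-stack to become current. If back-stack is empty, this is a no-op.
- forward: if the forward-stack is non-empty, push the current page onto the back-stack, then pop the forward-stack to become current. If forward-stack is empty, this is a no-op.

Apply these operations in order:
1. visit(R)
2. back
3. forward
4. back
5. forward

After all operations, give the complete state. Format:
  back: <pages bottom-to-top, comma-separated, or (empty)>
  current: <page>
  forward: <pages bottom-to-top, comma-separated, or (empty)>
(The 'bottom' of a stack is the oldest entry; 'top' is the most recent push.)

After 1 (visit(R)): cur=R back=1 fwd=0
After 2 (back): cur=HOME back=0 fwd=1
After 3 (forward): cur=R back=1 fwd=0
After 4 (back): cur=HOME back=0 fwd=1
After 5 (forward): cur=R back=1 fwd=0

Answer: back: HOME
current: R
forward: (empty)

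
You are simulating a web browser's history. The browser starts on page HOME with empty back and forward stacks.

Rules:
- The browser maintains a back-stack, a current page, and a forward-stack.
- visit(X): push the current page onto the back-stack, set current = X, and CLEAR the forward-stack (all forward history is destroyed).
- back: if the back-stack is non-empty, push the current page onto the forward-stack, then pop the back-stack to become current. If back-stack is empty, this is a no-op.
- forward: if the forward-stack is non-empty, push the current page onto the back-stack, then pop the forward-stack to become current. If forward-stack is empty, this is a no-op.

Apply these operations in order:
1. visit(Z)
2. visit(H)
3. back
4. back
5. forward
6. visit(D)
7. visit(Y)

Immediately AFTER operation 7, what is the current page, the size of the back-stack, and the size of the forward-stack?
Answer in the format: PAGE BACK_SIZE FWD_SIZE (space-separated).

After 1 (visit(Z)): cur=Z back=1 fwd=0
After 2 (visit(H)): cur=H back=2 fwd=0
After 3 (back): cur=Z back=1 fwd=1
After 4 (back): cur=HOME back=0 fwd=2
After 5 (forward): cur=Z back=1 fwd=1
After 6 (visit(D)): cur=D back=2 fwd=0
After 7 (visit(Y)): cur=Y back=3 fwd=0

Y 3 0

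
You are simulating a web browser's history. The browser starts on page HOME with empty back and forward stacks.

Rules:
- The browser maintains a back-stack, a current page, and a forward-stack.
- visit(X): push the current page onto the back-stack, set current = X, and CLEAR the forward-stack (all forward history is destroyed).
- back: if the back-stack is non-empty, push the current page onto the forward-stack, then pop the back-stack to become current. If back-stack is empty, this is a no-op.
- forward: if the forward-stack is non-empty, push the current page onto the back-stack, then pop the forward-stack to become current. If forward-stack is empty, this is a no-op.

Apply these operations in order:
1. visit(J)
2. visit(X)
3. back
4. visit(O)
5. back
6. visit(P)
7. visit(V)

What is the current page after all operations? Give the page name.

Answer: V

Derivation:
After 1 (visit(J)): cur=J back=1 fwd=0
After 2 (visit(X)): cur=X back=2 fwd=0
After 3 (back): cur=J back=1 fwd=1
After 4 (visit(O)): cur=O back=2 fwd=0
After 5 (back): cur=J back=1 fwd=1
After 6 (visit(P)): cur=P back=2 fwd=0
After 7 (visit(V)): cur=V back=3 fwd=0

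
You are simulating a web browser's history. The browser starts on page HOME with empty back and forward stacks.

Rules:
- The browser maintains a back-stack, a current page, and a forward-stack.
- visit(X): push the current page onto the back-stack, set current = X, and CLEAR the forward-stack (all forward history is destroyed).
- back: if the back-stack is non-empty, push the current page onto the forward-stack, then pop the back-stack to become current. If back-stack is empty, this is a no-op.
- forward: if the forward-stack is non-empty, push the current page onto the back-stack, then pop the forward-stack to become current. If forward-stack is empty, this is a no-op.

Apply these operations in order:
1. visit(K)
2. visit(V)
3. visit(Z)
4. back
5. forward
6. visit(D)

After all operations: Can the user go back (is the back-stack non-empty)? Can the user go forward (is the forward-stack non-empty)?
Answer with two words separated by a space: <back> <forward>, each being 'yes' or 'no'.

Answer: yes no

Derivation:
After 1 (visit(K)): cur=K back=1 fwd=0
After 2 (visit(V)): cur=V back=2 fwd=0
After 3 (visit(Z)): cur=Z back=3 fwd=0
After 4 (back): cur=V back=2 fwd=1
After 5 (forward): cur=Z back=3 fwd=0
After 6 (visit(D)): cur=D back=4 fwd=0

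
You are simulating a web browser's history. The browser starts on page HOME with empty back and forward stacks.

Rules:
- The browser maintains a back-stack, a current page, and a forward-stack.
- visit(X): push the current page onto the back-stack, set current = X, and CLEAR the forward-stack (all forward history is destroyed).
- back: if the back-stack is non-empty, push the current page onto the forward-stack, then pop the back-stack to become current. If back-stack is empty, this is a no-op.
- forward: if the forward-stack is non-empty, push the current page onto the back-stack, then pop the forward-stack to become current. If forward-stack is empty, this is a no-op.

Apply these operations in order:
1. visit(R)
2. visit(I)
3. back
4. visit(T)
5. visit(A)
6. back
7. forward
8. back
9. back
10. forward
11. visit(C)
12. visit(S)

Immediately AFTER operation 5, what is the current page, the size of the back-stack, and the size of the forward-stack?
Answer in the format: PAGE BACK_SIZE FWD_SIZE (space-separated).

After 1 (visit(R)): cur=R back=1 fwd=0
After 2 (visit(I)): cur=I back=2 fwd=0
After 3 (back): cur=R back=1 fwd=1
After 4 (visit(T)): cur=T back=2 fwd=0
After 5 (visit(A)): cur=A back=3 fwd=0

A 3 0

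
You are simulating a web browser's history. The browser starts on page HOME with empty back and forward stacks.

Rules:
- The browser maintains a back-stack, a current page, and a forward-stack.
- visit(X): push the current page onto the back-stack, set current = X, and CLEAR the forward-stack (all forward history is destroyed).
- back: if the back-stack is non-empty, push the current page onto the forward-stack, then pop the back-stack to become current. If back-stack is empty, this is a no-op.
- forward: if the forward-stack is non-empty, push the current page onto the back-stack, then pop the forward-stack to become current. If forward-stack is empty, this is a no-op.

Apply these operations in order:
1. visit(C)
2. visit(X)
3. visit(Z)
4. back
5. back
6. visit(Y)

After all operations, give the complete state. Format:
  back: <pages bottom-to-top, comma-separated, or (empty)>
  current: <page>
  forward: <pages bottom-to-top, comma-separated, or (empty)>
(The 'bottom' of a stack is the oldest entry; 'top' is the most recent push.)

Answer: back: HOME,C
current: Y
forward: (empty)

Derivation:
After 1 (visit(C)): cur=C back=1 fwd=0
After 2 (visit(X)): cur=X back=2 fwd=0
After 3 (visit(Z)): cur=Z back=3 fwd=0
After 4 (back): cur=X back=2 fwd=1
After 5 (back): cur=C back=1 fwd=2
After 6 (visit(Y)): cur=Y back=2 fwd=0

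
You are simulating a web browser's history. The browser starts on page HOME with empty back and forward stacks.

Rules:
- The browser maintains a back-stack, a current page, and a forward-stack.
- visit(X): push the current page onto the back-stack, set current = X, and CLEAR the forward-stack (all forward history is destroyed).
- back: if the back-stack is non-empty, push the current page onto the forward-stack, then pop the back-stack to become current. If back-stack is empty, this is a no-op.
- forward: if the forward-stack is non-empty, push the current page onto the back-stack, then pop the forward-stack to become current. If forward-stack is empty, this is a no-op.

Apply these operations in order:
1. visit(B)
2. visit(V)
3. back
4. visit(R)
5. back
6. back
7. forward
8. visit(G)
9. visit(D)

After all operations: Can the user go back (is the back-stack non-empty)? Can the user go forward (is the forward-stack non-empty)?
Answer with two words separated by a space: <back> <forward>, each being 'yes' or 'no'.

Answer: yes no

Derivation:
After 1 (visit(B)): cur=B back=1 fwd=0
After 2 (visit(V)): cur=V back=2 fwd=0
After 3 (back): cur=B back=1 fwd=1
After 4 (visit(R)): cur=R back=2 fwd=0
After 5 (back): cur=B back=1 fwd=1
After 6 (back): cur=HOME back=0 fwd=2
After 7 (forward): cur=B back=1 fwd=1
After 8 (visit(G)): cur=G back=2 fwd=0
After 9 (visit(D)): cur=D back=3 fwd=0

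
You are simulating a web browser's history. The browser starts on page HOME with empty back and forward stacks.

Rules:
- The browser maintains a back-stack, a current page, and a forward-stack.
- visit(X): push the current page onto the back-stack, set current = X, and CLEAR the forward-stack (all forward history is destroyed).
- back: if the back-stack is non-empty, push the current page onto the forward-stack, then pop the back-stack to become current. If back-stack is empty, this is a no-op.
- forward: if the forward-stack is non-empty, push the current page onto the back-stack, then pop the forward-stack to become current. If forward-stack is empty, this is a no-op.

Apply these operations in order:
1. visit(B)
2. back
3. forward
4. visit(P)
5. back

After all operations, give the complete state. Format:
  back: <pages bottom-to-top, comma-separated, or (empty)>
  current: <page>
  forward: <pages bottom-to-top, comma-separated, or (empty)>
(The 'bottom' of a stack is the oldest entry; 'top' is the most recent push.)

After 1 (visit(B)): cur=B back=1 fwd=0
After 2 (back): cur=HOME back=0 fwd=1
After 3 (forward): cur=B back=1 fwd=0
After 4 (visit(P)): cur=P back=2 fwd=0
After 5 (back): cur=B back=1 fwd=1

Answer: back: HOME
current: B
forward: P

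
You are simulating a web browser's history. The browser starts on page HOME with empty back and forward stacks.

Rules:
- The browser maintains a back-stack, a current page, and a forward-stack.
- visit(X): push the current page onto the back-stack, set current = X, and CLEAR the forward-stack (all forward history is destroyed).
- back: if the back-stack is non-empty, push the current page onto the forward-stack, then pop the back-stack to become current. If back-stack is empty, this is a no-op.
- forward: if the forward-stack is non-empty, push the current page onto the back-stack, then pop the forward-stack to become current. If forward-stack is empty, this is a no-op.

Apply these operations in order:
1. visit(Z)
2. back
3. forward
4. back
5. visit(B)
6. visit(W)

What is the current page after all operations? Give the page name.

Answer: W

Derivation:
After 1 (visit(Z)): cur=Z back=1 fwd=0
After 2 (back): cur=HOME back=0 fwd=1
After 3 (forward): cur=Z back=1 fwd=0
After 4 (back): cur=HOME back=0 fwd=1
After 5 (visit(B)): cur=B back=1 fwd=0
After 6 (visit(W)): cur=W back=2 fwd=0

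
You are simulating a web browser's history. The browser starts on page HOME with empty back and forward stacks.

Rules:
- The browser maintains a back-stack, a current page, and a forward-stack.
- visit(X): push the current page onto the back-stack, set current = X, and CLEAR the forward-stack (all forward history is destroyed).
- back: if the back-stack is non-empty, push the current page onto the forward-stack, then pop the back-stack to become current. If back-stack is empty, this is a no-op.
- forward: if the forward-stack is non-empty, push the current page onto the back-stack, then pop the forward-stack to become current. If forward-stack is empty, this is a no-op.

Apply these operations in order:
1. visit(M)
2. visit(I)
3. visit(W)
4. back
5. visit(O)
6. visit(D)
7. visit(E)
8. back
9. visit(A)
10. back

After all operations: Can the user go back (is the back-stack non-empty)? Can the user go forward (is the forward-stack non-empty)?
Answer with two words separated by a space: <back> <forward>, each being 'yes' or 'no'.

Answer: yes yes

Derivation:
After 1 (visit(M)): cur=M back=1 fwd=0
After 2 (visit(I)): cur=I back=2 fwd=0
After 3 (visit(W)): cur=W back=3 fwd=0
After 4 (back): cur=I back=2 fwd=1
After 5 (visit(O)): cur=O back=3 fwd=0
After 6 (visit(D)): cur=D back=4 fwd=0
After 7 (visit(E)): cur=E back=5 fwd=0
After 8 (back): cur=D back=4 fwd=1
After 9 (visit(A)): cur=A back=5 fwd=0
After 10 (back): cur=D back=4 fwd=1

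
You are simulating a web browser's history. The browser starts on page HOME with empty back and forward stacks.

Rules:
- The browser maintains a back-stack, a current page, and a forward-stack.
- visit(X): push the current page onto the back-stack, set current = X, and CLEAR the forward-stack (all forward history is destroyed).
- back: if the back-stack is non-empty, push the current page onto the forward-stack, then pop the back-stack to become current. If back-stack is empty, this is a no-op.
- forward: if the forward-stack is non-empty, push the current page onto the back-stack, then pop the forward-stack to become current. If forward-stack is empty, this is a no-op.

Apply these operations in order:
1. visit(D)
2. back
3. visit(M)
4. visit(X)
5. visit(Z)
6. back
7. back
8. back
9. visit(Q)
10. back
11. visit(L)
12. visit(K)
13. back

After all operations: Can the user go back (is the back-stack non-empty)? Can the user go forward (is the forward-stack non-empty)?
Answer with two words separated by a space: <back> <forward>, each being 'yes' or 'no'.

After 1 (visit(D)): cur=D back=1 fwd=0
After 2 (back): cur=HOME back=0 fwd=1
After 3 (visit(M)): cur=M back=1 fwd=0
After 4 (visit(X)): cur=X back=2 fwd=0
After 5 (visit(Z)): cur=Z back=3 fwd=0
After 6 (back): cur=X back=2 fwd=1
After 7 (back): cur=M back=1 fwd=2
After 8 (back): cur=HOME back=0 fwd=3
After 9 (visit(Q)): cur=Q back=1 fwd=0
After 10 (back): cur=HOME back=0 fwd=1
After 11 (visit(L)): cur=L back=1 fwd=0
After 12 (visit(K)): cur=K back=2 fwd=0
After 13 (back): cur=L back=1 fwd=1

Answer: yes yes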